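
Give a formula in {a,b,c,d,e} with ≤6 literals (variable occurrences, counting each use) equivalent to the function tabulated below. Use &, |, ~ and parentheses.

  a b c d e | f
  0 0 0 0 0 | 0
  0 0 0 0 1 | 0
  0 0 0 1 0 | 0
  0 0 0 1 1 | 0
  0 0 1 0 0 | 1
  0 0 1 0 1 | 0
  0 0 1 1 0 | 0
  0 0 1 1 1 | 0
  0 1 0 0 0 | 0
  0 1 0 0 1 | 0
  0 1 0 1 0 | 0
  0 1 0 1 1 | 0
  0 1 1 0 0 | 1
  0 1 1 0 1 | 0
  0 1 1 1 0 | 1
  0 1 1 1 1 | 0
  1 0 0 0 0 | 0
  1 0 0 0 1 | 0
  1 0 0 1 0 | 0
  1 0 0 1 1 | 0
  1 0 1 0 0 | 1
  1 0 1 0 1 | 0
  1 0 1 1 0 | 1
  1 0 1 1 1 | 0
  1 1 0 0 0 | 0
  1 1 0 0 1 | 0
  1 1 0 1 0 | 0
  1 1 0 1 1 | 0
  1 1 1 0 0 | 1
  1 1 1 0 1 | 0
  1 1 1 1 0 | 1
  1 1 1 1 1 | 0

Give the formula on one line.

((b | (a | ~d)) & (~e & c))

  ~d = 11001100110011001100110011001100
  (a | ~d) = 11001100110011001111111111111111
  (b | (a | ~d)) = 11001100111111111111111111111111
  ~e = 10101010101010101010101010101010
  (~e & c) = 00001010000010100000101000001010
  ((b | (a | ~d)) & (~e & c)) = 00001000000010100000101000001010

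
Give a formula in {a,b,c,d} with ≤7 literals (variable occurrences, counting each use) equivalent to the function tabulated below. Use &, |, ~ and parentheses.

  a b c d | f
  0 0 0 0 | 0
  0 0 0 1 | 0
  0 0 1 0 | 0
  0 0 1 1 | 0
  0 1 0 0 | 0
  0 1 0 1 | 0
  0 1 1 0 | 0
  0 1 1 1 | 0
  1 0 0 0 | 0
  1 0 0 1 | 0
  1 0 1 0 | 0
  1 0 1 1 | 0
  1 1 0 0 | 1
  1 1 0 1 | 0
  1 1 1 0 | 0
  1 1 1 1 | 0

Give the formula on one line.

((b | d) & ((~c & ~d) & a))

  (b | d) = 0101111101011111
  ~c = 1100110011001100
  ~d = 1010101010101010
  (~c & ~d) = 1000100010001000
  ((~c & ~d) & a) = 0000000010001000
  ((b | d) & ((~c & ~d) & a)) = 0000000000001000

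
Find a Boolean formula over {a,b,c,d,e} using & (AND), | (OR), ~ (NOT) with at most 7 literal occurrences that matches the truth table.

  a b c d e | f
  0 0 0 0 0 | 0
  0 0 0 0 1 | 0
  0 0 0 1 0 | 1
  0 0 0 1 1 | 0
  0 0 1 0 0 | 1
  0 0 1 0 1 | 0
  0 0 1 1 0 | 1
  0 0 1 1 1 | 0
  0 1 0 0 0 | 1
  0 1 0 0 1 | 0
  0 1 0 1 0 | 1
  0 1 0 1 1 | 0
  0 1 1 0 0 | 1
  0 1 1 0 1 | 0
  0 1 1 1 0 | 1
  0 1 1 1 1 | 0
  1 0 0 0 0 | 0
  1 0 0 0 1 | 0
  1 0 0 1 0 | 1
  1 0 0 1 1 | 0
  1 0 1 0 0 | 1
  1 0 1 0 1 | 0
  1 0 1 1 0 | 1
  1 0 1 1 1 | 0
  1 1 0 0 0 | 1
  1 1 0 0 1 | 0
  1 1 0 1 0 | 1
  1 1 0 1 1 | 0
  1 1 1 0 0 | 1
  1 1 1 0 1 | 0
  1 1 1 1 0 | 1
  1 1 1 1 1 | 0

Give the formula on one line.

  ~e = 10101010101010101010101010101010
  (d | c) = 00111111001111110011111100111111
  (~e & (d | c)) = 00101010001010100010101000101010
  (b & ~e) = 00000000101010100000000010101010
  ~c = 11110000111100001111000011110000
  ((b & ~e) & ~c) = 00000000101000000000000010100000
  ((~e & (d | c)) | ((b & ~e) & ~c)) = 00101010101010100010101010101010

((~e & (d | c)) | ((b & ~e) & ~c))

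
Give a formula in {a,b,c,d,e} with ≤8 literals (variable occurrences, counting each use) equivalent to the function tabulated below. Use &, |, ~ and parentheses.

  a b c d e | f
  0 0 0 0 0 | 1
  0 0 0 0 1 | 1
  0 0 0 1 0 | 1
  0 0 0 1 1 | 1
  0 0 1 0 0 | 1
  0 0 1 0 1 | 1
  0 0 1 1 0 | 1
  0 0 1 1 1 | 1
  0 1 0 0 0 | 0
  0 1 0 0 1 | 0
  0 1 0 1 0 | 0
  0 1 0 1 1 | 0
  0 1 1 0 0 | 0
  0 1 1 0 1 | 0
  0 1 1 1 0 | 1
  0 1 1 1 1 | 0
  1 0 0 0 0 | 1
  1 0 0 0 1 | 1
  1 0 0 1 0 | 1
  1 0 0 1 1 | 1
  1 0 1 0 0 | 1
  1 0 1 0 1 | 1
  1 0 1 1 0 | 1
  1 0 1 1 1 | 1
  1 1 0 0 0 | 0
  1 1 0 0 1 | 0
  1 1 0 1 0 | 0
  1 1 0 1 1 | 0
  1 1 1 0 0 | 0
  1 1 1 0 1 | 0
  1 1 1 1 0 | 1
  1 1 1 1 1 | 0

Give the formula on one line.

  ~c = 11110000111100001111000011110000
  ~e = 10101010101010101010101010101010
  (~c | ~e) = 11111010111110101111101011111010
  (d & (~c | ~e)) = 00110010001100100011001000110010
  (c & (d & (~c | ~e))) = 00000010000000100000001000000010
  ~b = 11111111000000001111111100000000
  ((c & (d & (~c | ~e))) | ~b) = 11111111000000101111111100000010

((c & (d & (~c | ~e))) | ~b)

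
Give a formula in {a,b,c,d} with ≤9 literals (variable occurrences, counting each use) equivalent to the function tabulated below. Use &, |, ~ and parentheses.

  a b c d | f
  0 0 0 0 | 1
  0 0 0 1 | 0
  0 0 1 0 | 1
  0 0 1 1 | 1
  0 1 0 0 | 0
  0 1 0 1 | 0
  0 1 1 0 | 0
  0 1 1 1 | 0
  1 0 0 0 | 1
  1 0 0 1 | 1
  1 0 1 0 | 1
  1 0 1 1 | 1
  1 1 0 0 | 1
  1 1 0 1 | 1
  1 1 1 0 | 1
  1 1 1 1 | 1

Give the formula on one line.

  ~d = 1010101010101010
  (a | ~d) = 1010101011111111
  (~d & b) = 0000101000001010
  ((~d & b) | c) = 0011101100111011
  ((a | ~d) | ((~d & b) | c)) = 1011101111111111
  (b | ((a | ~d) | ((~d & b) | c))) = 1011111111111111
  ~b = 1111000011110000
  (~b | a) = 1111000011111111
  ((b | ((a | ~d) | ((~d & b) | c))) & (~b | a)) = 1011000011111111

((b | ((a | ~d) | ((~d & b) | c))) & (~b | a))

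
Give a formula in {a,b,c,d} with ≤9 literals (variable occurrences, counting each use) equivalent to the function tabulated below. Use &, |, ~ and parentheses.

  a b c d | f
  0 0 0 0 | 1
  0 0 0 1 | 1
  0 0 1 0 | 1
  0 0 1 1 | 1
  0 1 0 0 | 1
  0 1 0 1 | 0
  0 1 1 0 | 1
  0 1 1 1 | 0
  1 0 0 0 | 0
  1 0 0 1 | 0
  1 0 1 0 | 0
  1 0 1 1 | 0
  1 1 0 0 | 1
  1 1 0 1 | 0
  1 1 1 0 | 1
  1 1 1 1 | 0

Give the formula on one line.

((~a & ~b) | (((~d & a) & b) | (~d & ~a)))

  ~a = 1111111100000000
  ~b = 1111000011110000
  (~a & ~b) = 1111000000000000
  ~d = 1010101010101010
  (~d & a) = 0000000010101010
  ((~d & a) & b) = 0000000000001010
  (~d & ~a) = 1010101000000000
  (((~d & a) & b) | (~d & ~a)) = 1010101000001010
  ((~a & ~b) | (((~d & a) & b) | (~d & ~a))) = 1111101000001010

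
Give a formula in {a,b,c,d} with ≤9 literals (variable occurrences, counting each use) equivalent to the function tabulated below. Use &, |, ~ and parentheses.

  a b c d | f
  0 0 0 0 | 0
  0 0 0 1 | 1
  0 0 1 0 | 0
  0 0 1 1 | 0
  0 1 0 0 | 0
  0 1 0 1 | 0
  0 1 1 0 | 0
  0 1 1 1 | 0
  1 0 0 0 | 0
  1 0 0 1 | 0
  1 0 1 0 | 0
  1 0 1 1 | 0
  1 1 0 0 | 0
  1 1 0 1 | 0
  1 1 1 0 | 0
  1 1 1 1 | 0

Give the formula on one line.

((~a & ~c) & ((a & ((~b & c) | ~a)) | (~b & d)))

  ~a = 1111111100000000
  ~c = 1100110011001100
  (~a & ~c) = 1100110000000000
  ~b = 1111000011110000
  (~b & c) = 0011000000110000
  ((~b & c) | ~a) = 1111111100110000
  (a & ((~b & c) | ~a)) = 0000000000110000
  (~b & d) = 0101000001010000
  ((a & ((~b & c) | ~a)) | (~b & d)) = 0101000001110000
  ((~a & ~c) & ((a & ((~b & c) | ~a)) | (~b & d))) = 0100000000000000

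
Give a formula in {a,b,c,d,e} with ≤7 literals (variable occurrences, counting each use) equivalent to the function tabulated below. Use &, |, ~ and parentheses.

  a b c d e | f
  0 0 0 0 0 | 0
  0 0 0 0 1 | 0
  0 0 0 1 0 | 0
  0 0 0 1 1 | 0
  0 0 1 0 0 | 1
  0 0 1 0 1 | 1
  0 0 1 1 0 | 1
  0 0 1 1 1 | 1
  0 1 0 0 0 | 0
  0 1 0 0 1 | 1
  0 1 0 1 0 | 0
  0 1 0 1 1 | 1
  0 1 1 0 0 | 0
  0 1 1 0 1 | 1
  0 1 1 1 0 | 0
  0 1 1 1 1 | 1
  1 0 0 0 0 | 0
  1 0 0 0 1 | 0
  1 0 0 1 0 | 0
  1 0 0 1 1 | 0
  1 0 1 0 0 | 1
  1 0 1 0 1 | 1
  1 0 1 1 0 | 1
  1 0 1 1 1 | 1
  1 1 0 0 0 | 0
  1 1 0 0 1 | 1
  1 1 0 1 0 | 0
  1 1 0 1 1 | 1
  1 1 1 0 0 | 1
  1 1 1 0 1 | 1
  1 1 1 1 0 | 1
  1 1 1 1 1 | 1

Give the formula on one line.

  (e & b) = 00000000010101010000000001010101
  ~b = 11111111000000001111111100000000
  (~b & c) = 00001111000000000000111100000000
  ((e & b) | (~b & c)) = 00001111010101010000111101010101
  (c & a) = 00000000000000000000111100001111
  (((e & b) | (~b & c)) | (c & a)) = 00001111010101010000111101011111

(((e & b) | (~b & c)) | (c & a))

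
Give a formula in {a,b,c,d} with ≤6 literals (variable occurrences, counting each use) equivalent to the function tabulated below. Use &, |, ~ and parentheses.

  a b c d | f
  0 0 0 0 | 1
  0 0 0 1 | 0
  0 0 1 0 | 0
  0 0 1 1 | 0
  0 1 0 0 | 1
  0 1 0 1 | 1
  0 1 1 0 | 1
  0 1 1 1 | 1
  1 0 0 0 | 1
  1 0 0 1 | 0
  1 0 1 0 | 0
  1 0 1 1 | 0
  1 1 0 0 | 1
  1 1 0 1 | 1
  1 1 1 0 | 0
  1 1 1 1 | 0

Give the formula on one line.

(((~d | b) & ~c) | (~a & b))

  ~d = 1010101010101010
  (~d | b) = 1010111110101111
  ~c = 1100110011001100
  ((~d | b) & ~c) = 1000110010001100
  ~a = 1111111100000000
  (~a & b) = 0000111100000000
  (((~d | b) & ~c) | (~a & b)) = 1000111110001100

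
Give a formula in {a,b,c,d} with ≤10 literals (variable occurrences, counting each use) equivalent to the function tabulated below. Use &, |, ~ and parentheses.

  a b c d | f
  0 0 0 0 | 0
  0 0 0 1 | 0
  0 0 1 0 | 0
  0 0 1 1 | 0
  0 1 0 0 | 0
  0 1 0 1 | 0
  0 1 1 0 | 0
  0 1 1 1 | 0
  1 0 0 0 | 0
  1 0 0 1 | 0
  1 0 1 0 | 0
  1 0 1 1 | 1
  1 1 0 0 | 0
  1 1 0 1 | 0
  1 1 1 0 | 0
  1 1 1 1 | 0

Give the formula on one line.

(((b | d) & (a & ~b)) & (((~c | a) | ~d) & c))

  (b | d) = 0101111101011111
  ~b = 1111000011110000
  (a & ~b) = 0000000011110000
  ((b | d) & (a & ~b)) = 0000000001010000
  ~c = 1100110011001100
  (~c | a) = 1100110011111111
  ~d = 1010101010101010
  ((~c | a) | ~d) = 1110111011111111
  (((~c | a) | ~d) & c) = 0010001000110011
  (((b | d) & (a & ~b)) & (((~c | a) | ~d) & c)) = 0000000000010000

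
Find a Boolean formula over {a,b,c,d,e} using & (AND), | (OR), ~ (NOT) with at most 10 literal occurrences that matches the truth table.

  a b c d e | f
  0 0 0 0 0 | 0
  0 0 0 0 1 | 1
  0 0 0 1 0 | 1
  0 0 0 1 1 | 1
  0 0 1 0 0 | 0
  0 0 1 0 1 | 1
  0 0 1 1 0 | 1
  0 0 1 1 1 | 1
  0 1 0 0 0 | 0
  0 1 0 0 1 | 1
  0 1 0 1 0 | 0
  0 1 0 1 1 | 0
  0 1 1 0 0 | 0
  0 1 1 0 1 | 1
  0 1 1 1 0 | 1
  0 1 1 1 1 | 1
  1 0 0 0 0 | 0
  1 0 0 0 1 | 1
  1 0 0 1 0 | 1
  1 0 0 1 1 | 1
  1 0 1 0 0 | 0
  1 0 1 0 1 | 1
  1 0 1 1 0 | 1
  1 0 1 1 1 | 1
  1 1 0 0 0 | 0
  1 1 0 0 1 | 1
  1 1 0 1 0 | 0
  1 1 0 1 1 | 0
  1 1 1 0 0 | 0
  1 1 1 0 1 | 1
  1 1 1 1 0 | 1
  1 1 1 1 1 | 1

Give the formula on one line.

(((c | ~b) | ((c | e) & ~d)) & (e | d))

  ~b = 11111111000000001111111100000000
  (c | ~b) = 11111111000011111111111100001111
  (c | e) = 01011111010111110101111101011111
  ~d = 11001100110011001100110011001100
  ((c | e) & ~d) = 01001100010011000100110001001100
  ((c | ~b) | ((c | e) & ~d)) = 11111111010011111111111101001111
  (e | d) = 01110111011101110111011101110111
  (((c | ~b) | ((c | e) & ~d)) & (e | d)) = 01110111010001110111011101000111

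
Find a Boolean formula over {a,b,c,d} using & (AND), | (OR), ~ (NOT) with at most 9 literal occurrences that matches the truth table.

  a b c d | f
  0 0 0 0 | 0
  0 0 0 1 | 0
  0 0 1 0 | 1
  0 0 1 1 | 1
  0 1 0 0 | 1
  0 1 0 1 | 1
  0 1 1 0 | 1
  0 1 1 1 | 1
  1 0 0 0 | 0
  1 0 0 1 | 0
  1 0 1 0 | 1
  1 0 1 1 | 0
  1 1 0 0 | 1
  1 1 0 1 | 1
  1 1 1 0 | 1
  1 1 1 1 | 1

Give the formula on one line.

  ~b = 1111000011110000
  (~b & c) = 0011000000110000
  (b | (~b & c)) = 0011111100111111
  ~a = 1111111100000000
  ~d = 1010101010101010
  (~a | ~d) = 1111111110101010
  ((~a | ~d) | b) = 1111111110101111
  ((b | (~b & c)) & ((~a | ~d) | b)) = 0011111100101111

((b | (~b & c)) & ((~a | ~d) | b))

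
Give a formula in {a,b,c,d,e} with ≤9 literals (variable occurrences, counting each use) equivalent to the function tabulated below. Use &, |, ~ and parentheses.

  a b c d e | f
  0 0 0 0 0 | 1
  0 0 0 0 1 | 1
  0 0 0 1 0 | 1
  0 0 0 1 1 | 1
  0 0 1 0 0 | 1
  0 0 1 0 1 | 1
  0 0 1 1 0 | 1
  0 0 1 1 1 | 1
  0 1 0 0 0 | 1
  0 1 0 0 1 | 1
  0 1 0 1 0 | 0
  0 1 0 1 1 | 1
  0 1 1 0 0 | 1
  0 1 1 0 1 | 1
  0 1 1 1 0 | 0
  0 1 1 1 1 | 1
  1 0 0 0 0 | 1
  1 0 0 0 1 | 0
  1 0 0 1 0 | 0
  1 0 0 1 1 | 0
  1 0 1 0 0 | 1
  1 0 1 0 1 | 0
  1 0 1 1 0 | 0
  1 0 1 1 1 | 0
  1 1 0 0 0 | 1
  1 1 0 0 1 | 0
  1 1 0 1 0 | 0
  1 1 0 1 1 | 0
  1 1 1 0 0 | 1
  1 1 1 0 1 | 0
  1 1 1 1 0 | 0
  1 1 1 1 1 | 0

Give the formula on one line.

(((~d & ~e) | ~a) & (((e | ~d) | a) | ~b))

  ~d = 11001100110011001100110011001100
  ~e = 10101010101010101010101010101010
  (~d & ~e) = 10001000100010001000100010001000
  ~a = 11111111111111110000000000000000
  ((~d & ~e) | ~a) = 11111111111111111000100010001000
  (e | ~d) = 11011101110111011101110111011101
  ((e | ~d) | a) = 11011101110111011111111111111111
  ~b = 11111111000000001111111100000000
  (((e | ~d) | a) | ~b) = 11111111110111011111111111111111
  (((~d & ~e) | ~a) & (((e | ~d) | a) | ~b)) = 11111111110111011000100010001000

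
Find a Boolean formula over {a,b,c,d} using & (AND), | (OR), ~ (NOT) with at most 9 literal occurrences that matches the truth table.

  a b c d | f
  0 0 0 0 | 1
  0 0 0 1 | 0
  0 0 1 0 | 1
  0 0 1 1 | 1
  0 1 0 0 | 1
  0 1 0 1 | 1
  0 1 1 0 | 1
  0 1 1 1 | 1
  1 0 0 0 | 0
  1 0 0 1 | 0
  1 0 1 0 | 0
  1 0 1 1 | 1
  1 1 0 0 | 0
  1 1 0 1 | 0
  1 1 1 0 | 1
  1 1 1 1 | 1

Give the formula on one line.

  (d | b) = 0101111101011111
  (c & (d | b)) = 0001001100010011
  ~a = 1111111100000000
  ~d = 1010101010101010
  (b | ~d) = 1010111110101111
  (~a & (b | ~d)) = 1010111100000000
  ((c & (d | b)) | (~a & (b | ~d))) = 1011111100010011

((c & (d | b)) | (~a & (b | ~d)))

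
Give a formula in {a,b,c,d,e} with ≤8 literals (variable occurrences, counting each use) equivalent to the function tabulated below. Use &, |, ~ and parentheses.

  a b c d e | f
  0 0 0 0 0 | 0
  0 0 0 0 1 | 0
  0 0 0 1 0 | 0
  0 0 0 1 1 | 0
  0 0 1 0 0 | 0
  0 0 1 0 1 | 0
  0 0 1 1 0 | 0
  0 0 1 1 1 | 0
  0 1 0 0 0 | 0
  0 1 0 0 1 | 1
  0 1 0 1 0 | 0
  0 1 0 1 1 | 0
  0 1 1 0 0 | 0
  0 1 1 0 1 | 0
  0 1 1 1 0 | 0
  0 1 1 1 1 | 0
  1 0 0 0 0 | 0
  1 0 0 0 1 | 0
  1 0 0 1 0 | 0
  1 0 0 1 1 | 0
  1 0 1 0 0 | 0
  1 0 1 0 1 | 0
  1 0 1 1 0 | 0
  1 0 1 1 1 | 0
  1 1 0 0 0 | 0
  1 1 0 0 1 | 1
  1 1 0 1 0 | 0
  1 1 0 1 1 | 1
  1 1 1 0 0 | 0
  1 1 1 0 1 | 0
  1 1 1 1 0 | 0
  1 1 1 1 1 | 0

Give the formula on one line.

  ~b = 11111111000000001111111100000000
  ~c = 11110000111100001111000011110000
  ~e = 10101010101010101010101010101010
  (~c | ~e) = 11111010111110101111101011111010
  (e & (~c | ~e)) = 01010000010100000101000001010000
  (~b | (e & (~c | ~e))) = 11111111010100001111111101010000
  (b & (~b | (e & (~c | ~e)))) = 00000000010100000000000001010000
  ~d = 11001100110011001100110011001100
  (~d | a) = 11001100110011001111111111111111
  ((b & (~b | (e & (~c | ~e)))) & (~d | a)) = 00000000010000000000000001010000

((b & (~b | (e & (~c | ~e)))) & (~d | a))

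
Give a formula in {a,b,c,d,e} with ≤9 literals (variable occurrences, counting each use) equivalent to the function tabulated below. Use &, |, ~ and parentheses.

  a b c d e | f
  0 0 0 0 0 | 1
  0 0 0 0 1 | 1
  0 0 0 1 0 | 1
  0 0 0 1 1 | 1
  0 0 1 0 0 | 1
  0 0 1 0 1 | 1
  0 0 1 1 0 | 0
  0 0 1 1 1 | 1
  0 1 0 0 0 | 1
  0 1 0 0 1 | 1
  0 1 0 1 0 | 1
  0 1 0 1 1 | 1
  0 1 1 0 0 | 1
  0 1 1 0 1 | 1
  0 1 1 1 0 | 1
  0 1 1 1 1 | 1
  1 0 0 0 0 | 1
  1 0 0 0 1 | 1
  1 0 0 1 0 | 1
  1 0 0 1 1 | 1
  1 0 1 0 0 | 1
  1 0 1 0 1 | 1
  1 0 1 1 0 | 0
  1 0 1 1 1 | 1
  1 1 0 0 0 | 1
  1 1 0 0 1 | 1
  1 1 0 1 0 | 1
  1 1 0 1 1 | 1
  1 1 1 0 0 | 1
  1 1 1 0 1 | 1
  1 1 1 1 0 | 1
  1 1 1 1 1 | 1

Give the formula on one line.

(((b & c) | e) | ((~c & (~e | a)) | ~d))

  (b & c) = 00000000000011110000000000001111
  ((b & c) | e) = 01010101010111110101010101011111
  ~c = 11110000111100001111000011110000
  ~e = 10101010101010101010101010101010
  (~e | a) = 10101010101010101111111111111111
  (~c & (~e | a)) = 10100000101000001111000011110000
  ~d = 11001100110011001100110011001100
  ((~c & (~e | a)) | ~d) = 11101100111011001111110011111100
  (((b & c) | e) | ((~c & (~e | a)) | ~d)) = 11111101111111111111110111111111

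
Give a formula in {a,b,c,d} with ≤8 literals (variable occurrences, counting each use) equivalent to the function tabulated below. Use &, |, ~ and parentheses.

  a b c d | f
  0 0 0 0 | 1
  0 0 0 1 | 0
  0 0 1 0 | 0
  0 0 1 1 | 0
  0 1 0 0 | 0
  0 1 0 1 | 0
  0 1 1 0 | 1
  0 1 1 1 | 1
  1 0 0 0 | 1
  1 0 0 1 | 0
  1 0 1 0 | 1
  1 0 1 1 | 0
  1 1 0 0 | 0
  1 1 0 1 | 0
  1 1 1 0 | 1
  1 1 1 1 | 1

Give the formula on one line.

  ~b = 1111000011110000
  ~c = 1100110011001100
  (~b & ~c) = 1100000011000000
  ~d = 1010101010101010
  ((~b & ~c) & ~d) = 1000000010000000
  (~d & ~b) = 1010000010100000
  ((~d & ~b) & a) = 0000000010100000
  (b | ((~d & ~b) & a)) = 0000111110101111
  (c & (b | ((~d & ~b) & a))) = 0000001100100011
  (((~b & ~c) & ~d) | (c & (b | ((~d & ~b) & a)))) = 1000001110100011

(((~b & ~c) & ~d) | (c & (b | ((~d & ~b) & a))))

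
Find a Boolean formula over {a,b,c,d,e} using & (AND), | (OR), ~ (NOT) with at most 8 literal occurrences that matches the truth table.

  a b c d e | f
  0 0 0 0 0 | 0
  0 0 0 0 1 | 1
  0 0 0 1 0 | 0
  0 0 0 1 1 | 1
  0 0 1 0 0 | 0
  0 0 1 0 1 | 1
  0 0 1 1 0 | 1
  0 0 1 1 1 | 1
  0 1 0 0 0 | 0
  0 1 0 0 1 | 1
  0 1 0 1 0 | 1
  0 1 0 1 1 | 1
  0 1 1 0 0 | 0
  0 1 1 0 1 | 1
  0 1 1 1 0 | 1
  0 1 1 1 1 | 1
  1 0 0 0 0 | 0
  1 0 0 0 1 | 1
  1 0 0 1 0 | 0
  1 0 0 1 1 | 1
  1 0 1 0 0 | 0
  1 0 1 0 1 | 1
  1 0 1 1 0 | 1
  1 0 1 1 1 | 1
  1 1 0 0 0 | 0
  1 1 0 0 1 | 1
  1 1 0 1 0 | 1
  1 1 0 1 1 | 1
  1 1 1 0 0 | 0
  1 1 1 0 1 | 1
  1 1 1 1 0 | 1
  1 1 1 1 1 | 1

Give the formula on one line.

  (e | d) = 01110111011101110111011101110111
  ~b = 11111111000000001111111100000000
  (~b & e) = 01010101000000000101010100000000
  (c | (~b & e)) = 01011111000011110101111100001111
  ~c = 11110000111100001111000011110000
  (b & ~c) = 00000000111100000000000011110000
  ((c | (~b & e)) | (b & ~c)) = 01011111111111110101111111111111
  ((e | d) & ((c | (~b & e)) | (b & ~c))) = 01010111011101110101011101110111

((e | d) & ((c | (~b & e)) | (b & ~c)))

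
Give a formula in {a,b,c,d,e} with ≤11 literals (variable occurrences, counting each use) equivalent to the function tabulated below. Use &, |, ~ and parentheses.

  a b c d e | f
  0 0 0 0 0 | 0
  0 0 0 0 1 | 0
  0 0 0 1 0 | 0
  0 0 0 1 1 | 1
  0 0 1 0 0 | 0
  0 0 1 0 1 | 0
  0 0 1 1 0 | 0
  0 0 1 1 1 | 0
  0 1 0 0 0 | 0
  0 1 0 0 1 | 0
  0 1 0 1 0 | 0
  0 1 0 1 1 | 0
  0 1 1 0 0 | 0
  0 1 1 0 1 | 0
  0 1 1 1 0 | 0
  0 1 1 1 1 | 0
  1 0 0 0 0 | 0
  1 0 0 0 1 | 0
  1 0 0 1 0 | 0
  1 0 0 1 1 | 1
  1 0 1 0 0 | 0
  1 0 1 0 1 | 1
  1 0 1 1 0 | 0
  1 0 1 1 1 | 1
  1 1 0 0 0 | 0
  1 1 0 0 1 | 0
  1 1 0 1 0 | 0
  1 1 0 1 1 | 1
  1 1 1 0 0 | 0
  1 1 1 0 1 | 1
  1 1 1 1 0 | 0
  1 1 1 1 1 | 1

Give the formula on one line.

  (e & a) = 00000000000000000101010101010101
  ~c = 11110000111100001111000011110000
  ((e & a) | ~c) = 11110000111100001111010111110101
  (((e & a) | ~c) & e) = 01010000010100000101010101010101
  ~d = 11001100110011001100110011001100
  ~b = 11111111000000001111111100000000
  (a | ~b) = 11111111000000001111111111111111
  (~d | (a | ~b)) = 11111111110011001111111111111111
  ((((e & a) | ~c) & e) & (~d | (a | ~b))) = 01010000010000000101010101010101
  (c | d) = 00111111001111110011111100111111
  (((((e & a) | ~c) & e) & (~d | (a | ~b))) & (c | d)) = 00010000000000000001010100010101

(((((e & a) | ~c) & e) & (~d | (a | ~b))) & (c | d))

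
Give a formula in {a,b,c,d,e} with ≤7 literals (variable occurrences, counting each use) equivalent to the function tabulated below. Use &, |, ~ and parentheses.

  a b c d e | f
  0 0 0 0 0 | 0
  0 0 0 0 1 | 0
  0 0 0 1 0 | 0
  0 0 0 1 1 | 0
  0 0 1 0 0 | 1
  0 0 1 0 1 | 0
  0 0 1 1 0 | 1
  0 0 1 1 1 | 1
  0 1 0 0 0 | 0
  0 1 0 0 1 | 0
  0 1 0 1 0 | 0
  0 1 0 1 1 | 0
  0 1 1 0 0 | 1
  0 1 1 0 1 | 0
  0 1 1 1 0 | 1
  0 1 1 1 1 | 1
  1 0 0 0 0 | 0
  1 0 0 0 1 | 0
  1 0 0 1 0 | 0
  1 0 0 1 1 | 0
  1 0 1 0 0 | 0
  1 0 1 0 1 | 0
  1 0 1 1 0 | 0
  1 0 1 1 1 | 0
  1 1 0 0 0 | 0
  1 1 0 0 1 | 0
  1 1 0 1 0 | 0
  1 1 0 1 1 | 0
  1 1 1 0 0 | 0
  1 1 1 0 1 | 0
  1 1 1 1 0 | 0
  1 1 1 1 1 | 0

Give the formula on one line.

  ~c = 11110000111100001111000011110000
  ~a = 11111111111111110000000000000000
  (~c | ~a) = 11111111111111111111000011110000
  (c & (~c | ~a)) = 00001111000011110000000000000000
  ~e = 10101010101010101010101010101010
  (~e | d) = 10111011101110111011101110111011
  ((c & (~c | ~a)) & (~e | d)) = 00001011000010110000000000000000

((c & (~c | ~a)) & (~e | d))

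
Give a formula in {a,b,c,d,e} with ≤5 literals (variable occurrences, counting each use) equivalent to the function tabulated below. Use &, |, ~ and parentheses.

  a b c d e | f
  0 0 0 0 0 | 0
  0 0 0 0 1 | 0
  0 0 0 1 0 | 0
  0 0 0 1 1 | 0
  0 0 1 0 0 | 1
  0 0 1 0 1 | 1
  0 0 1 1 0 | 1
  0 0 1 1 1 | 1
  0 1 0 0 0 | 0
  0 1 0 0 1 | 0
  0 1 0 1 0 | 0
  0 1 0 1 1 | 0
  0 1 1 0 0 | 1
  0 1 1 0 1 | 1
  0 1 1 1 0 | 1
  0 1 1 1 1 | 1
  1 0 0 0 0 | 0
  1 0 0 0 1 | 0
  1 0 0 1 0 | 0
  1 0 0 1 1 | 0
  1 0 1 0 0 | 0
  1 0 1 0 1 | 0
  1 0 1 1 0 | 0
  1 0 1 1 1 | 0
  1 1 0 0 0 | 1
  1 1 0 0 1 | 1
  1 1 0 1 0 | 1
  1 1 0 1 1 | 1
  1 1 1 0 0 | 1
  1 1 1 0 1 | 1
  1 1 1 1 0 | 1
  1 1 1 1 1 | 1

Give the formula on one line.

((~a & c) | (a & b))

  ~a = 11111111111111110000000000000000
  (~a & c) = 00001111000011110000000000000000
  (a & b) = 00000000000000000000000011111111
  ((~a & c) | (a & b)) = 00001111000011110000000011111111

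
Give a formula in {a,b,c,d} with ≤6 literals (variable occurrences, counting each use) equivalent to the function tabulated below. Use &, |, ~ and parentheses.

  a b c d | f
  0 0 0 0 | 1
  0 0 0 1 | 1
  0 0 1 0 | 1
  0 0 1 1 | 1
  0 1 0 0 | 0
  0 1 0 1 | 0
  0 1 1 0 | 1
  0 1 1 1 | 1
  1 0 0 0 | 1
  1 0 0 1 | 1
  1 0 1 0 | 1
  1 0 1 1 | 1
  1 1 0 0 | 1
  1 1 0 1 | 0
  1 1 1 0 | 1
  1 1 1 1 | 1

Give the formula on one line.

  ~d = 1010101010101010
  ~a = 1111111100000000
  (~d | ~a) = 1111111110101010
  (a & (~d | ~a)) = 0000000010101010
  ~b = 1111000011110000
  (~b | c) = 1111001111110011
  ((a & (~d | ~a)) | (~b | c)) = 1111001111111011

((a & (~d | ~a)) | (~b | c))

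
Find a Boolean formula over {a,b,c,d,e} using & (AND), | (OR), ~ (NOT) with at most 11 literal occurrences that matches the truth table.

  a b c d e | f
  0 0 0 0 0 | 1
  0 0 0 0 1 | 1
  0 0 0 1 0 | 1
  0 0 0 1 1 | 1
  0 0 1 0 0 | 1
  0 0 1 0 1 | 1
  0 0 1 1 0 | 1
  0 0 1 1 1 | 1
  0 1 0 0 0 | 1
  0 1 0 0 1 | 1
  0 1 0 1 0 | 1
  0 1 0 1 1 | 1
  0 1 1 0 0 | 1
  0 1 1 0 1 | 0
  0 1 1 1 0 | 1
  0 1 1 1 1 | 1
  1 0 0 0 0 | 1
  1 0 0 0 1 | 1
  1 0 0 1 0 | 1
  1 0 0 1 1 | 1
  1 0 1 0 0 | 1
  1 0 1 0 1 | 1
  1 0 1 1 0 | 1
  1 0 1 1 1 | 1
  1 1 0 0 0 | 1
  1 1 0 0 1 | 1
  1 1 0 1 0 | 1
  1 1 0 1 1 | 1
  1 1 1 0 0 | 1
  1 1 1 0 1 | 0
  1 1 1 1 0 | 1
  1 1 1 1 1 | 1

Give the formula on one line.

((~b | ((~e & c) & ((e & ~d) | (~d & b)))) | (~c | d))

  ~b = 11111111000000001111111100000000
  ~e = 10101010101010101010101010101010
  (~e & c) = 00001010000010100000101000001010
  ~d = 11001100110011001100110011001100
  (e & ~d) = 01000100010001000100010001000100
  (~d & b) = 00000000110011000000000011001100
  ((e & ~d) | (~d & b)) = 01000100110011000100010011001100
  ((~e & c) & ((e & ~d) | (~d & b))) = 00000000000010000000000000001000
  (~b | ((~e & c) & ((e & ~d) | (~d & b)))) = 11111111000010001111111100001000
  ~c = 11110000111100001111000011110000
  (~c | d) = 11110011111100111111001111110011
  ((~b | ((~e & c) & ((e & ~d) | (~d & b)))) | (~c | d)) = 11111111111110111111111111111011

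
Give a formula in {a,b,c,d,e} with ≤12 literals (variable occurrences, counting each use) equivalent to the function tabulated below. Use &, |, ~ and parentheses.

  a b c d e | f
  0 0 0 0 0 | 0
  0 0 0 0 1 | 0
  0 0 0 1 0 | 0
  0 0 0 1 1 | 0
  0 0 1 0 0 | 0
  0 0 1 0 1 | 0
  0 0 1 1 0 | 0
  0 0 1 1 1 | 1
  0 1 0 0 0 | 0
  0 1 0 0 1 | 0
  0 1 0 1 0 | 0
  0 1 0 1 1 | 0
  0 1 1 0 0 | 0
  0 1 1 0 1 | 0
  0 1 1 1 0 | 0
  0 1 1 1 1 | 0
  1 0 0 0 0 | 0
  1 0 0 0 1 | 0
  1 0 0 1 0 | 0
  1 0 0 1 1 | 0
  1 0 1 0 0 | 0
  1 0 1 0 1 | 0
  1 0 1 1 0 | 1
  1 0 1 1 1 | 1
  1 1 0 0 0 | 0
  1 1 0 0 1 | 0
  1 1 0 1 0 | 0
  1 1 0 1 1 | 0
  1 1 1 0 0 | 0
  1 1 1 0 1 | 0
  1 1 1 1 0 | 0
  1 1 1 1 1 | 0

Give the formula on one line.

((((b | e) | a) & c) & (c & ((a & ~c) | (d & ~b))))

  (b | e) = 01010101111111110101010111111111
  ((b | e) | a) = 01010101111111111111111111111111
  (((b | e) | a) & c) = 00000101000011110000111100001111
  ~c = 11110000111100001111000011110000
  (a & ~c) = 00000000000000001111000011110000
  ~b = 11111111000000001111111100000000
  (d & ~b) = 00110011000000000011001100000000
  ((a & ~c) | (d & ~b)) = 00110011000000001111001111110000
  (c & ((a & ~c) | (d & ~b))) = 00000011000000000000001100000000
  ((((b | e) | a) & c) & (c & ((a & ~c) | (d & ~b)))) = 00000001000000000000001100000000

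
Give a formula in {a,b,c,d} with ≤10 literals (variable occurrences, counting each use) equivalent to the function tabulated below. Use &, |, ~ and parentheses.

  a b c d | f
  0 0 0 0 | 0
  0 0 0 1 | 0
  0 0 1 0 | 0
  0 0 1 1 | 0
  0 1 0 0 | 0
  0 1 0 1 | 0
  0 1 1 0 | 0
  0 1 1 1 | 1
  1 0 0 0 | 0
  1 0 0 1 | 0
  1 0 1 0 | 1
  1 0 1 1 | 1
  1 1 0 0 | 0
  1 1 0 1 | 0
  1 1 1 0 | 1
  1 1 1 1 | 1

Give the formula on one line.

  (b | a) = 0000111111111111
  (c & d) = 0001000100010001
  ((c & d) | a) = 0001000111111111
  ~a = 1111111100000000
  (d | ~a) = 1111111101010101
  ~b = 1111000011110000
  ((d | ~a) & ~b) = 1111000001010000
  (((c & d) | a) | ((d | ~a) & ~b)) = 1111000111111111
  ((b | a) & (((c & d) | a) | ((d | ~a) & ~b))) = 0000000111111111
  (((b | a) & (((c & d) | a) | ((d | ~a) & ~b))) & c) = 0000000100110011

(((b | a) & (((c & d) | a) | ((d | ~a) & ~b))) & c)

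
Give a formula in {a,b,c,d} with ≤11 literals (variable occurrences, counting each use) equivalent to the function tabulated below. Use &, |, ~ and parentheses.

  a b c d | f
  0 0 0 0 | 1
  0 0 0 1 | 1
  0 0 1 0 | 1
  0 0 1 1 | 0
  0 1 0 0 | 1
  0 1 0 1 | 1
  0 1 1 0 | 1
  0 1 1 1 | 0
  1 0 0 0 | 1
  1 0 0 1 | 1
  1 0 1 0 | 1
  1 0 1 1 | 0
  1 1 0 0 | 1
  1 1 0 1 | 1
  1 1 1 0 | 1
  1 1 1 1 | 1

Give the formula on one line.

  ~d = 1010101010101010
  (~d & c) = 0010001000100010
  ~c = 1100110011001100
  ((~d & c) | ~c) = 1110111011101110
  (b & c) = 0000001100000011
  (b & d) = 0000010100000101
  ((b & c) | (b & d)) = 0000011100000111
  (a & ((b & c) | (b & d))) = 0000000000000111
  (((~d & c) | ~c) | (a & ((b & c) | (b & d)))) = 1110111011101111

(((~d & c) | ~c) | (a & ((b & c) | (b & d))))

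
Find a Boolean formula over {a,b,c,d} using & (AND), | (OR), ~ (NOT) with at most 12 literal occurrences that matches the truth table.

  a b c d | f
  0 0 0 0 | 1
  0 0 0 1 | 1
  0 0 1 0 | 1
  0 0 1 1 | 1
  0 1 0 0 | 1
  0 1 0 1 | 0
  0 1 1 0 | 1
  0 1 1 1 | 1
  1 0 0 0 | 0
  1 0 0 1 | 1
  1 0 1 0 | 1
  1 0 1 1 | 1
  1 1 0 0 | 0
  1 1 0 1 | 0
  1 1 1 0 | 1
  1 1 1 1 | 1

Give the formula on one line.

(((((~c & ~d) | b) & ~a) & (~b | ~d)) | (c | (d & ~b)))

  ~c = 1100110011001100
  ~d = 1010101010101010
  (~c & ~d) = 1000100010001000
  ((~c & ~d) | b) = 1000111110001111
  ~a = 1111111100000000
  (((~c & ~d) | b) & ~a) = 1000111100000000
  ~b = 1111000011110000
  (~b | ~d) = 1111101011111010
  ((((~c & ~d) | b) & ~a) & (~b | ~d)) = 1000101000000000
  (d & ~b) = 0101000001010000
  (c | (d & ~b)) = 0111001101110011
  (((((~c & ~d) | b) & ~a) & (~b | ~d)) | (c | (d & ~b))) = 1111101101110011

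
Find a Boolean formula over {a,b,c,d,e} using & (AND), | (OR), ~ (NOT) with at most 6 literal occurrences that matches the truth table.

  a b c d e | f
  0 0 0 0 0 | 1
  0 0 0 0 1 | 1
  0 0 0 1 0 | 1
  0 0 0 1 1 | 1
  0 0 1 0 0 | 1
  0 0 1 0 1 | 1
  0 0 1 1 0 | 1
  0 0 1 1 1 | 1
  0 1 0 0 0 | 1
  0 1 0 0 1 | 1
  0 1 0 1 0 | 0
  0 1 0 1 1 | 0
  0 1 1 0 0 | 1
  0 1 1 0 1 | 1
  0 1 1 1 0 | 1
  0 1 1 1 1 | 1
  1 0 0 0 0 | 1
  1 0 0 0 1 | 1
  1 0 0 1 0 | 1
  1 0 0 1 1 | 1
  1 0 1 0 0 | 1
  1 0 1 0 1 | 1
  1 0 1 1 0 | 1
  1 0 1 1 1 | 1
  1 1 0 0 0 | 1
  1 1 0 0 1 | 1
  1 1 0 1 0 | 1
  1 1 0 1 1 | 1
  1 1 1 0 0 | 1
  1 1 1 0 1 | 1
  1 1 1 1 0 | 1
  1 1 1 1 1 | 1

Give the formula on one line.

  ~d = 11001100110011001100110011001100
  ~b = 11111111000000001111111100000000
  (d & a) = 00000000000000000011001100110011
  (c | (d & a)) = 00001111000011110011111100111111
  (~b | (c | (d & a))) = 11111111000011111111111100111111
  (~d | (~b | (c | (d & a)))) = 11111111110011111111111111111111

(~d | (~b | (c | (d & a))))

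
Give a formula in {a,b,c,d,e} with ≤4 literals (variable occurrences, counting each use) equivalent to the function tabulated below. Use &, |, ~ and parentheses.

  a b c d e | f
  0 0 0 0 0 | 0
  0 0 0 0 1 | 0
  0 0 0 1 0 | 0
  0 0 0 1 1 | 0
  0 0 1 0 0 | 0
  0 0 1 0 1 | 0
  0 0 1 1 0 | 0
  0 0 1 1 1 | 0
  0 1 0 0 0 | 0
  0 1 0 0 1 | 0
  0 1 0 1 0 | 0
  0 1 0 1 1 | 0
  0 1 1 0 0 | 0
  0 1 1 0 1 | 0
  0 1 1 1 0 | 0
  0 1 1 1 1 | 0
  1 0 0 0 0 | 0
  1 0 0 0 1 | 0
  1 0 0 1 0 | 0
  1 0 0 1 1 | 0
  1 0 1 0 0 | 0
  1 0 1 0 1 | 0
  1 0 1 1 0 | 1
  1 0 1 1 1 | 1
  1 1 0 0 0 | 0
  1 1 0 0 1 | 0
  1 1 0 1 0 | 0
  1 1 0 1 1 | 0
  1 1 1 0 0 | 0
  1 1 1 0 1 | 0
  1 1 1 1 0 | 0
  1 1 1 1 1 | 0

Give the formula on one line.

((d & c) & (~b & a))

  (d & c) = 00000011000000110000001100000011
  ~b = 11111111000000001111111100000000
  (~b & a) = 00000000000000001111111100000000
  ((d & c) & (~b & a)) = 00000000000000000000001100000000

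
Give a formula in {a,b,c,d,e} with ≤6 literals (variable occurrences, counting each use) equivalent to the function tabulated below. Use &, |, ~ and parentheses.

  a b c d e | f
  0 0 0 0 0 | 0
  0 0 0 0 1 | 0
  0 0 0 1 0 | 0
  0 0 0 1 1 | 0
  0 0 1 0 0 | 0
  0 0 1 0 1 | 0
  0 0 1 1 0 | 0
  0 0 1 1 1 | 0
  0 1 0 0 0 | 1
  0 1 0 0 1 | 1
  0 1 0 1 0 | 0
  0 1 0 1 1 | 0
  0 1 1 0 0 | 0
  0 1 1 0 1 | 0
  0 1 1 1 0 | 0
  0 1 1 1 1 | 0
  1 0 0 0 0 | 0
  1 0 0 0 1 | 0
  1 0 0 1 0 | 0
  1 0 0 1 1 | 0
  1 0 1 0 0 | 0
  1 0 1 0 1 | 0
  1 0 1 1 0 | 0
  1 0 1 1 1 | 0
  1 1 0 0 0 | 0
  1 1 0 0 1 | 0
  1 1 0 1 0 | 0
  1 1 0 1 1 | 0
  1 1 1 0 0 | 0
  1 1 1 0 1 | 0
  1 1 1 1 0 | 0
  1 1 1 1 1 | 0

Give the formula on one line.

  ~a = 11111111111111110000000000000000
  (~a & b) = 00000000111111110000000000000000
  ~c = 11110000111100001111000011110000
  (~c | a) = 11110000111100001111111111111111
  ((~a & b) & (~c | a)) = 00000000111100000000000000000000
  ~d = 11001100110011001100110011001100
  (((~a & b) & (~c | a)) & ~d) = 00000000110000000000000000000000

(((~a & b) & (~c | a)) & ~d)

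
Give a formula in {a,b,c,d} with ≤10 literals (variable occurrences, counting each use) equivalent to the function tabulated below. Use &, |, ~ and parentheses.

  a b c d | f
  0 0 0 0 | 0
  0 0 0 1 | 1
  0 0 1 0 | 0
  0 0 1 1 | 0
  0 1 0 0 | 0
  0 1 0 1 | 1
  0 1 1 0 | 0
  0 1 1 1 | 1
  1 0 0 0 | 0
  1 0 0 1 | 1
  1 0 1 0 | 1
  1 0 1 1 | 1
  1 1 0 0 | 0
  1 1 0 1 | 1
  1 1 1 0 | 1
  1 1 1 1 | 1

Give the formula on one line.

((a & c) | ((c | d) & (~c | (b & d))))

  (a & c) = 0000000000110011
  (c | d) = 0111011101110111
  ~c = 1100110011001100
  (b & d) = 0000010100000101
  (~c | (b & d)) = 1100110111001101
  ((c | d) & (~c | (b & d))) = 0100010101000101
  ((a & c) | ((c | d) & (~c | (b & d)))) = 0100010101110111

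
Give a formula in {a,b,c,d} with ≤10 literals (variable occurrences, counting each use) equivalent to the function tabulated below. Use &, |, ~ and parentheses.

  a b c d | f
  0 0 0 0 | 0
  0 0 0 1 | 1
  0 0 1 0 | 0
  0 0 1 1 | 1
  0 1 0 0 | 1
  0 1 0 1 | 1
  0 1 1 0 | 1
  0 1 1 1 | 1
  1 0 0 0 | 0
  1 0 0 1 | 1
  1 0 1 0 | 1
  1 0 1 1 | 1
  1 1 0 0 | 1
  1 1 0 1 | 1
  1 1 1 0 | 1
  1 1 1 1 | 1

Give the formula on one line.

  (b | d) = 0101111101011111
  (d & b) = 0000010100000101
  ~d = 1010101010101010
  ((d & b) | ~d) = 1010111110101111
  ((b | d) & ((d & b) | ~d)) = 0000111100001111
  (a & c) = 0000000000110011
  (d | (a & c)) = 0101010101110111
  (((b | d) & ((d & b) | ~d)) | (d | (a & c))) = 0101111101111111

(((b | d) & ((d & b) | ~d)) | (d | (a & c)))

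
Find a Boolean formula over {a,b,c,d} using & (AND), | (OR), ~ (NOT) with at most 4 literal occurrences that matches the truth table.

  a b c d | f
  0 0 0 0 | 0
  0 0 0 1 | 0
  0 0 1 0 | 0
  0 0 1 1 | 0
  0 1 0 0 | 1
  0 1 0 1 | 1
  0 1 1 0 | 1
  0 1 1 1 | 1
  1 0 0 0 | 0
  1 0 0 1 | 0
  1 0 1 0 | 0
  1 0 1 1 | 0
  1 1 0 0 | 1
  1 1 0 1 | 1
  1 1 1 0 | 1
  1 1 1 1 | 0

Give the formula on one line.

((~c | (~d | ~a)) & b)

  ~c = 1100110011001100
  ~d = 1010101010101010
  ~a = 1111111100000000
  (~d | ~a) = 1111111110101010
  (~c | (~d | ~a)) = 1111111111101110
  ((~c | (~d | ~a)) & b) = 0000111100001110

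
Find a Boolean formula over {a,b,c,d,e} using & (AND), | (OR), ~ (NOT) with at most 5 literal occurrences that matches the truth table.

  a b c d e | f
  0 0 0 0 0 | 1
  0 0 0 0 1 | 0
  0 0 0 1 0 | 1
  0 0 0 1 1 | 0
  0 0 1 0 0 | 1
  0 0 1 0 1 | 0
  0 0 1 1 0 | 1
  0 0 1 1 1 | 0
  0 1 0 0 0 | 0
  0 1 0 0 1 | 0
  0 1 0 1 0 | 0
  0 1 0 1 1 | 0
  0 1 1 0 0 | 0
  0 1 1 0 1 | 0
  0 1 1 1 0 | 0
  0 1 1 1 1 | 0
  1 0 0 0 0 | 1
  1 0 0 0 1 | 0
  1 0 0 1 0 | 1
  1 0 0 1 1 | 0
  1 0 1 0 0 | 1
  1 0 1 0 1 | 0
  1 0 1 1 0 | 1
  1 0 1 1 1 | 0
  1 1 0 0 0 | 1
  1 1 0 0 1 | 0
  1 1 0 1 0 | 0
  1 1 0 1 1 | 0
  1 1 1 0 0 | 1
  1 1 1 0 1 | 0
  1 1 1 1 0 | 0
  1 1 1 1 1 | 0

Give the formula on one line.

((~e & ~b) | (a & (~d & ~e)))

  ~e = 10101010101010101010101010101010
  ~b = 11111111000000001111111100000000
  (~e & ~b) = 10101010000000001010101000000000
  ~d = 11001100110011001100110011001100
  (~d & ~e) = 10001000100010001000100010001000
  (a & (~d & ~e)) = 00000000000000001000100010001000
  ((~e & ~b) | (a & (~d & ~e))) = 10101010000000001010101010001000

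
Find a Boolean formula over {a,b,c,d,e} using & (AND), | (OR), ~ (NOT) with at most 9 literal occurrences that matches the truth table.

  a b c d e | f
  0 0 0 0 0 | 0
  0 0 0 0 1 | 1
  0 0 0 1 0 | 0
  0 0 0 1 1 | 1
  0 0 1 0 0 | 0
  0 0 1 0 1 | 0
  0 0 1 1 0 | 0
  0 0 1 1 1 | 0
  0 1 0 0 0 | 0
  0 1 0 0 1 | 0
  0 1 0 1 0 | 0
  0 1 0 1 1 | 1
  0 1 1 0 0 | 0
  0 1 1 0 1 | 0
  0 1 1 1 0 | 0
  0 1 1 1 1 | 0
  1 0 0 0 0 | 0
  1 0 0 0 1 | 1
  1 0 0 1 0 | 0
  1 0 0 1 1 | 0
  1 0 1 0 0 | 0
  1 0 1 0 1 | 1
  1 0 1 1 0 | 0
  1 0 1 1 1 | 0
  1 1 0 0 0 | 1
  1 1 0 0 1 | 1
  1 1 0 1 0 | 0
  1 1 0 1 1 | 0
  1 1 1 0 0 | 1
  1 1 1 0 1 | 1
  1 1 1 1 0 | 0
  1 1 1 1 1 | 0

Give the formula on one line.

  ~b = 11111111000000001111111100000000
  (~b | d) = 11111111001100111111111100110011
  ~c = 11110000111100001111000011110000
  ((~b | d) & ~c) = 11110000001100001111000000110000
  ~a = 11111111111111110000000000000000
  (e & ~a) = 01010101010101010000000000000000
  (((~b | d) & ~c) & (e & ~a)) = 01010000000100000000000000000000
  (e | b) = 01010101111111110101010111111111
  ~d = 11001100110011001100110011001100
  ((e | b) & ~d) = 01000100110011000100010011001100
  (a & ((e | b) & ~d)) = 00000000000000000100010011001100
  ((((~b | d) & ~c) & (e & ~a)) | (a & ((e | b) & ~d))) = 01010000000100000100010011001100

((((~b | d) & ~c) & (e & ~a)) | (a & ((e | b) & ~d)))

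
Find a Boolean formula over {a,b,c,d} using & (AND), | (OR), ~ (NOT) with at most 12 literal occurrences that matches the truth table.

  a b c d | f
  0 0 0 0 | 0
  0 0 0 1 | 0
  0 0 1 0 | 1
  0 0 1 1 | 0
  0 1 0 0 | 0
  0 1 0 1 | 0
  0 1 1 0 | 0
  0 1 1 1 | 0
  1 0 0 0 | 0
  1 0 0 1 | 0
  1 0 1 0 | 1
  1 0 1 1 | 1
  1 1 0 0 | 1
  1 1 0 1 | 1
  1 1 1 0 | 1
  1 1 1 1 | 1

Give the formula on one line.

  ~d = 1010101010101010
  (c & ~d) = 0010001000100010
  ~b = 1111000011110000
  (a | ~b) = 1111000011111111
  ((c & ~d) & (a | ~b)) = 0010000000100010
  ~a = 1111111100000000
  ~c = 1100110011001100
  (~a | ~c) = 1111111111001100
  ((~a | ~c) & b) = 0000111100001100
  (((~a | ~c) & b) | c) = 0011111100111111
  ((((~a | ~c) & b) | c) & a) = 0000000000111111
  (((c & ~d) & (a | ~b)) | ((((~a | ~c) & b) | c) & a)) = 0010000000111111

(((c & ~d) & (a | ~b)) | ((((~a | ~c) & b) | c) & a))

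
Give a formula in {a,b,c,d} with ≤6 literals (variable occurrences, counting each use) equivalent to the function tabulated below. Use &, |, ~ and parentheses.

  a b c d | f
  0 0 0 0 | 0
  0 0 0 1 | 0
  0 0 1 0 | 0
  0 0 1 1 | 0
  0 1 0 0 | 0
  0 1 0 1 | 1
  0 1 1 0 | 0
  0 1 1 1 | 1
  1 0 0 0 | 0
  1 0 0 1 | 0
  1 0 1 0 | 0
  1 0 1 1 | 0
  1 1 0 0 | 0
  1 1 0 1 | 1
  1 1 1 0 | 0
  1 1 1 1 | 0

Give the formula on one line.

((~a | ~c) & (b & d))

  ~a = 1111111100000000
  ~c = 1100110011001100
  (~a | ~c) = 1111111111001100
  (b & d) = 0000010100000101
  ((~a | ~c) & (b & d)) = 0000010100000100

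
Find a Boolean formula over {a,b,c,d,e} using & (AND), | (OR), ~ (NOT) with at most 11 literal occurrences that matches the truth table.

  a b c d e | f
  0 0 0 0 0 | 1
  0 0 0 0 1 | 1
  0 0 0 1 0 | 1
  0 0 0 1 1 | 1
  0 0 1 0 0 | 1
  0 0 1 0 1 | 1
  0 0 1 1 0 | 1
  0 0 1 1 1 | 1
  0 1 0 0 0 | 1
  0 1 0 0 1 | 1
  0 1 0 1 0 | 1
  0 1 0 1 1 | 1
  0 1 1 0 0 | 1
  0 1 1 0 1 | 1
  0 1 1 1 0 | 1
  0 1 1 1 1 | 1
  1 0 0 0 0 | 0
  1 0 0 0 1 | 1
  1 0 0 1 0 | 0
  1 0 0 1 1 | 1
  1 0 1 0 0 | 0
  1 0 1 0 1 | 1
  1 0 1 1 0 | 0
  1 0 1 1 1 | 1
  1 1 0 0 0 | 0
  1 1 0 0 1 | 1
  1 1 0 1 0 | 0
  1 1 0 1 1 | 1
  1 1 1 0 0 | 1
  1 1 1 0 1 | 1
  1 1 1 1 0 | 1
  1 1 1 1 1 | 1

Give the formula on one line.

  ~a = 11111111111111110000000000000000
  (c & b) = 00000000000011110000000000001111
  ~c = 11110000111100001111000011110000
  (b | ~c) = 11110000111111111111000011111111
  (a & e) = 00000000000000000101010101010101
  ((b | ~c) & (a & e)) = 00000000000000000101000001010101
  ((c & b) | ((b | ~c) & (a & e))) = 00000000000011110101000001011111
  (~a | ((c & b) | ((b | ~c) & (a & e)))) = 11111111111111110101000001011111
  (e | ~a) = 11111111111111110101010101010101
  ((~a | ((c & b) | ((b | ~c) & (a & e)))) | (e | ~a)) = 11111111111111110101010101011111

((~a | ((c & b) | ((b | ~c) & (a & e)))) | (e | ~a))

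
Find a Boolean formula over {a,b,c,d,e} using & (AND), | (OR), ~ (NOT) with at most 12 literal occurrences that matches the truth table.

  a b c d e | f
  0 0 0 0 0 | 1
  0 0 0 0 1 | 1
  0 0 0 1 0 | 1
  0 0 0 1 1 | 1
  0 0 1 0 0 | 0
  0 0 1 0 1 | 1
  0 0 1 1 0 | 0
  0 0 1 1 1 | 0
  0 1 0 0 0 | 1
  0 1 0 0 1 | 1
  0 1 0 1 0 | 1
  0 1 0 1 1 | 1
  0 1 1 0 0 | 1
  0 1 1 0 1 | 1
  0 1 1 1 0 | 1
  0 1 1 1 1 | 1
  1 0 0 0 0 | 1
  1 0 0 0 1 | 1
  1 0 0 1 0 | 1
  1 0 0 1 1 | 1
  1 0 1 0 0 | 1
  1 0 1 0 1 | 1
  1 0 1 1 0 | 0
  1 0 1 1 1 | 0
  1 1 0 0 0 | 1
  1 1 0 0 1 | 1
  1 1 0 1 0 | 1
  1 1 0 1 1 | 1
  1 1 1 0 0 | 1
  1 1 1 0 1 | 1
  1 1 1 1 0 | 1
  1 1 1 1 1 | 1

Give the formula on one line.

  ~b = 11111111000000001111111100000000
  ~c = 11110000111100001111000011110000
  (~b & ~c) = 11110000000000001111000000000000
  ~d = 11001100110011001100110011001100
  (b & ~d) = 00000000110011000000000011001100
  (a | (b & ~d)) = 00000000110011001111111111111111
  (~c | (a | (b & ~d))) = 11110000111111001111111111111111
  (e | (~c | (a | (b & ~d)))) = 11110101111111011111111111111111
  ((e | (~c | (a | (b & ~d)))) & ~d) = 11000100110011001100110011001100
  ((~b & ~c) | ((e | (~c | (a | (b & ~d)))) & ~d)) = 11110100110011001111110011001100
  (((~b & ~c) | ((e | (~c | (a | (b & ~d)))) & ~d)) | b) = 11110100111111111111110011111111

(((~b & ~c) | ((e | (~c | (a | (b & ~d)))) & ~d)) | b)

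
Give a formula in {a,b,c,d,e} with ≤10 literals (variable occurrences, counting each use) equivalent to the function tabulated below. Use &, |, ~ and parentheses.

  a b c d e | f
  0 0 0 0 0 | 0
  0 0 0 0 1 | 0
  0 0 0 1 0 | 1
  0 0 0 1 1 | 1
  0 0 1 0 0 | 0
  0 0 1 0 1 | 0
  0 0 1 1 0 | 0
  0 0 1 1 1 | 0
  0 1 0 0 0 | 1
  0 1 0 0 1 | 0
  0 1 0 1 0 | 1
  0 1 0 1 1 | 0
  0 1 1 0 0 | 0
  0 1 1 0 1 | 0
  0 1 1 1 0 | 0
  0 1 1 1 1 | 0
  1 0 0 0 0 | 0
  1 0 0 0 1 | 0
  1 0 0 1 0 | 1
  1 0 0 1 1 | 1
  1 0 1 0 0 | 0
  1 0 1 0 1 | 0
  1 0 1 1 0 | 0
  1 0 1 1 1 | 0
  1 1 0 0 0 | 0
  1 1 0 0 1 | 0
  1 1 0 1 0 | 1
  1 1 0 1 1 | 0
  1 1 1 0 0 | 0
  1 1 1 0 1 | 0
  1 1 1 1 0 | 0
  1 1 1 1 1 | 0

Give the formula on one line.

  ~c = 11110000111100001111000011110000
  ~a = 11111111111111110000000000000000
  (b & ~a) = 00000000111111110000000000000000
  (c | (b & ~a)) = 00001111111111110000111100001111
  ((c | (b & ~a)) | d) = 00111111111111110011111100111111
  ~e = 10101010101010101010101010101010
  ~b = 11111111000000001111111100000000
  (e & ~b) = 01010101000000000101010100000000
  (~e | (e & ~b)) = 11111111101010101111111110101010
  (((c | (b & ~a)) | d) & (~e | (e & ~b))) = 00111111101010100011111100101010
  (~c & (((c | (b & ~a)) | d) & (~e | (e & ~b)))) = 00110000101000000011000000100000

(~c & (((c | (b & ~a)) | d) & (~e | (e & ~b))))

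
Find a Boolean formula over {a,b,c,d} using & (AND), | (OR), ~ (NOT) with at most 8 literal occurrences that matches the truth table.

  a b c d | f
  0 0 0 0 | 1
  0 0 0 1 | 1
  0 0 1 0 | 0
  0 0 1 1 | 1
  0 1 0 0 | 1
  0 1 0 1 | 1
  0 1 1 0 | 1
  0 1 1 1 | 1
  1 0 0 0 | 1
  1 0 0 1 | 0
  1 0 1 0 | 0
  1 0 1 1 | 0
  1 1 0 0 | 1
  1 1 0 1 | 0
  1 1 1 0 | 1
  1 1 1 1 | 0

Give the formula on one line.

  ~a = 1111111100000000
  (d & ~a) = 0101010100000000
  ~d = 1010101010101010
  (~d | a) = 1010101011111111
  ~c = 1100110011001100
  (b & c) = 0000001100000011
  (~c | (b & c)) = 1100111111001111
  ((~d | a) & (~c | (b & c))) = 1000101011001111
  (~d & ((~d | a) & (~c | (b & c)))) = 1000101010001010
  ((d & ~a) | (~d & ((~d | a) & (~c | (b & c))))) = 1101111110001010

((d & ~a) | (~d & ((~d | a) & (~c | (b & c)))))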